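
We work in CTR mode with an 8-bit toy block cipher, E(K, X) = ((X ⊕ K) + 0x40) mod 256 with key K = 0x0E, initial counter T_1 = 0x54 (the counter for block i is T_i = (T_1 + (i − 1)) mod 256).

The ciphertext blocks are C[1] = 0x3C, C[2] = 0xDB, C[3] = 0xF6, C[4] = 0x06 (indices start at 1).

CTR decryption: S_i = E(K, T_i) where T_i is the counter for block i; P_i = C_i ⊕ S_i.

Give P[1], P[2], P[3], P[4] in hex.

P[1]: T = 0x54, S = E(K, T) = 0x9A; 0x3C ⊕ 0x9A = 0xA6.
P[2]: T = 0x55, S = E(K, T) = 0x9B; 0xDB ⊕ 0x9B = 0x40.
P[3]: T = 0x56, S = E(K, T) = 0x98; 0xF6 ⊕ 0x98 = 0x6E.
P[4]: T = 0x57, S = E(K, T) = 0x99; 0x06 ⊕ 0x99 = 0x9F.

P[1] = 0xA6, P[2] = 0x40, P[3] = 0x6E, P[4] = 0x9F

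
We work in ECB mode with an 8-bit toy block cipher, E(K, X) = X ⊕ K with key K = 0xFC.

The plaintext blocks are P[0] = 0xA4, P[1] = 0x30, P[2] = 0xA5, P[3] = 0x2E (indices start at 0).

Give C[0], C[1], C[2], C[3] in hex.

ECB encryption: C_i = E(K, P_i).
C[0]: E(K, 0xA4) = 0x58.
C[1]: E(K, 0x30) = 0xCC.
C[2]: E(K, 0xA5) = 0x59.
C[3]: E(K, 0x2E) = 0xD2.

C[0] = 0x58, C[1] = 0xCC, C[2] = 0x59, C[3] = 0xD2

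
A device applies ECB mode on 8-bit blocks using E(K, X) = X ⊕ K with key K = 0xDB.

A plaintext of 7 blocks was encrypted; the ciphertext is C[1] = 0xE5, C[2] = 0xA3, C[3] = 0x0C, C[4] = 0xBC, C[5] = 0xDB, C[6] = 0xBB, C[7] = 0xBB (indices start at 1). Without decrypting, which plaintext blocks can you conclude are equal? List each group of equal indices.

ECB encrypts each block independently with the same key, so equal ciphertext blocks imply equal plaintext blocks.
C[6] = C[7] = 0xBB, so P[6] = P[7].

P[6] = P[7]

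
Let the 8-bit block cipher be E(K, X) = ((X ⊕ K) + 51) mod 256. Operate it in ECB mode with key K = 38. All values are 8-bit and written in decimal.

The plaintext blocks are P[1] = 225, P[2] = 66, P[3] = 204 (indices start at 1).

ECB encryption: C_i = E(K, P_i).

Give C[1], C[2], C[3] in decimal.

C[1] = 250, C[2] = 151, C[3] = 29

C[1]: E(K, 225) = 250.
C[2]: E(K, 66) = 151.
C[3]: E(K, 204) = 29.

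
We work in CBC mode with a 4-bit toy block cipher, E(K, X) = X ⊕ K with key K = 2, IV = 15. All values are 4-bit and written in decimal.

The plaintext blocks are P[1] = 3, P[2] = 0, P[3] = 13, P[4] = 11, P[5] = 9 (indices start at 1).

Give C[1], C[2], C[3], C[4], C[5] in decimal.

CBC encryption: C_i = E(K, P_i ⊕ C_{i−1}), with C_{0} = IV.
C[1]: P[1] ⊕ 15 = 12; E(K, 12) = 14.
C[2]: P[2] ⊕ 14 = 14; E(K, 14) = 12.
C[3]: P[3] ⊕ 12 = 1; E(K, 1) = 3.
C[4]: P[4] ⊕ 3 = 8; E(K, 8) = 10.
C[5]: P[5] ⊕ 10 = 3; E(K, 3) = 1.

C[1] = 14, C[2] = 12, C[3] = 3, C[4] = 10, C[5] = 1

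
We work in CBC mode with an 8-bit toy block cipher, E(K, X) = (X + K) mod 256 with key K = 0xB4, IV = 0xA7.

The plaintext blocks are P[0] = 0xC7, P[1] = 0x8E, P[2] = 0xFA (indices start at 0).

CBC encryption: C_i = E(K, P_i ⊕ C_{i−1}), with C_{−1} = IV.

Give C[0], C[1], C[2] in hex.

C[0] = 0x14, C[1] = 0x4E, C[2] = 0x68

C[0]: P[0] ⊕ 0xA7 = 0x60; E(K, 0x60) = 0x14.
C[1]: P[1] ⊕ 0x14 = 0x9A; E(K, 0x9A) = 0x4E.
C[2]: P[2] ⊕ 0x4E = 0xB4; E(K, 0xB4) = 0x68.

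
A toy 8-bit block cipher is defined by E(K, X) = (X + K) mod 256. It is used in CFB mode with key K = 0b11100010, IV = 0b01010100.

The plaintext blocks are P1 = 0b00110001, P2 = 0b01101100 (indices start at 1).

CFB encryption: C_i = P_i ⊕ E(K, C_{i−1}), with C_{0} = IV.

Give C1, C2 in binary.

C1: E(K, 0b01010100) = 0b00110110; 0b00110001 ⊕ 0b00110110 = 0b00000111.
C2: E(K, 0b00000111) = 0b11101001; 0b01101100 ⊕ 0b11101001 = 0b10000101.

C1 = 0b00000111, C2 = 0b10000101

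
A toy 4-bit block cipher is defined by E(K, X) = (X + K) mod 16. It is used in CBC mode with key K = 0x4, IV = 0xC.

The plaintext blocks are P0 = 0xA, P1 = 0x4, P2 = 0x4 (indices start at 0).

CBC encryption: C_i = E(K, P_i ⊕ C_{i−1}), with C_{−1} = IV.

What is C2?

C2 = 0xA

C0: P0 ⊕ 0xC = 0x6; E(K, 0x6) = 0xA.
C1: P1 ⊕ 0xA = 0xE; E(K, 0xE) = 0x2.
C2: P2 ⊕ 0x2 = 0x6; E(K, 0x6) = 0xA.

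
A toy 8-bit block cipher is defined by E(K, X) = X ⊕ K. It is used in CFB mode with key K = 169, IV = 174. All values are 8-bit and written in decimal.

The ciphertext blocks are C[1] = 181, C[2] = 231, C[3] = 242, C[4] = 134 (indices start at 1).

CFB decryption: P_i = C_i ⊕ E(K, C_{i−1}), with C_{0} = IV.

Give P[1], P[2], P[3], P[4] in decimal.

P[1] = 178, P[2] = 251, P[3] = 188, P[4] = 221

P[1]: E(K, 174) = 7; 181 ⊕ 7 = 178.
P[2]: E(K, 181) = 28; 231 ⊕ 28 = 251.
P[3]: E(K, 231) = 78; 242 ⊕ 78 = 188.
P[4]: E(K, 242) = 91; 134 ⊕ 91 = 221.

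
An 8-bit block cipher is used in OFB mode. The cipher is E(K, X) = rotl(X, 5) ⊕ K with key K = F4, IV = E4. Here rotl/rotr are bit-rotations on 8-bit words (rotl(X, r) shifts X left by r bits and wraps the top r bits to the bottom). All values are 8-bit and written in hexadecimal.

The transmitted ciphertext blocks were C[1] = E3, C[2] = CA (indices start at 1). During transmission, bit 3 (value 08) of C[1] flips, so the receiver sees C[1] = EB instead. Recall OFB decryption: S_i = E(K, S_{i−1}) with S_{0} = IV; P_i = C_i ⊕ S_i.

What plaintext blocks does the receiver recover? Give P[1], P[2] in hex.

Only C[1] changed, to EB. In OFB, a change in C_i flips the same bit in P_i only; the keystream is unaffected. Decrypting the received ciphertext:
P[1]: S = E(K, E4) = 68; EB ⊕ 68 = 83.
P[2]: S = E(K, 68) = F9; CA ⊕ F9 = 33.
Blocks that differ from the original plaintext: P[1].

P[1] = 83, P[2] = 33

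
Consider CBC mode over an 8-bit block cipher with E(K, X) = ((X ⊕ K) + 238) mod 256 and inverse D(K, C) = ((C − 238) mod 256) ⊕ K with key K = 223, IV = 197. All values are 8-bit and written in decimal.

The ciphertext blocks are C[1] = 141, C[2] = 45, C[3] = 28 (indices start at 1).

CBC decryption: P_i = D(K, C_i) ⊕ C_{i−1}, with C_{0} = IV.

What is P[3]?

P[3]: D(K, 28) = 241; 241 ⊕ 45 = 220.

P[3] = 220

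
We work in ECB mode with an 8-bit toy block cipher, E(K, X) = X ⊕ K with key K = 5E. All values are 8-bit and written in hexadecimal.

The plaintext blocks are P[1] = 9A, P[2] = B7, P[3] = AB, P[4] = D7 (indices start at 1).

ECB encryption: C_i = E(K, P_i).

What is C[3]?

C[3] = F5

C[3]: E(K, AB) = F5.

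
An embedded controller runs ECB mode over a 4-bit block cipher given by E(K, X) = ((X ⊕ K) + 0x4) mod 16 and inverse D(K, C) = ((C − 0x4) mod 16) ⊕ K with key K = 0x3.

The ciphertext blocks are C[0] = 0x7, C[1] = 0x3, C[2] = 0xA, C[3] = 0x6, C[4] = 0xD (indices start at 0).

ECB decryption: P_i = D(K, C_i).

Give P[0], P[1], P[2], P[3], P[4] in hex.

P[0]: D(K, 0x7) = 0x0.
P[1]: D(K, 0x3) = 0xC.
P[2]: D(K, 0xA) = 0x5.
P[3]: D(K, 0x6) = 0x1.
P[4]: D(K, 0xD) = 0xA.

P[0] = 0x0, P[1] = 0xC, P[2] = 0x5, P[3] = 0x1, P[4] = 0xA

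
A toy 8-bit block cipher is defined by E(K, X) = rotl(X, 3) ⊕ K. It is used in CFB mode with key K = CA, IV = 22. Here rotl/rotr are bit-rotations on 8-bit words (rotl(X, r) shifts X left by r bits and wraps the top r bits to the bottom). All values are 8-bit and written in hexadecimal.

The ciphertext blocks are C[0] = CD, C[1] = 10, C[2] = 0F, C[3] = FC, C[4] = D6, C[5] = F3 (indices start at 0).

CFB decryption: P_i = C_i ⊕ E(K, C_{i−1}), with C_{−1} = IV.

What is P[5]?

P[5] = 8F

P[5]: E(K, D6) = 7C; F3 ⊕ 7C = 8F.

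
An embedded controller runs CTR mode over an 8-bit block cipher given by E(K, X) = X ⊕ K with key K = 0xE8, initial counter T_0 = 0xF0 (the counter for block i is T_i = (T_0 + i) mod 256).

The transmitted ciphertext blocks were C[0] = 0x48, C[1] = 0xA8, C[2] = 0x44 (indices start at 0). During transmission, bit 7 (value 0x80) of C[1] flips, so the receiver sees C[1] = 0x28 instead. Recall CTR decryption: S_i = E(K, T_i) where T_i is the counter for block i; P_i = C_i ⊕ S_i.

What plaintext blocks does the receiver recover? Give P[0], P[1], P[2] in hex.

P[0] = 0x50, P[1] = 0x31, P[2] = 0x5E

Only C[1] changed, to 0x28. In CTR, a change in C_i flips the same bit in P_i only; the keystream is unaffected. Decrypting the received ciphertext:
P[0]: T = 0xF0, S = E(K, T) = 0x18; 0x48 ⊕ 0x18 = 0x50.
P[1]: T = 0xF1, S = E(K, T) = 0x19; 0x28 ⊕ 0x19 = 0x31.
P[2]: T = 0xF2, S = E(K, T) = 0x1A; 0x44 ⊕ 0x1A = 0x5E.
Blocks that differ from the original plaintext: P[1].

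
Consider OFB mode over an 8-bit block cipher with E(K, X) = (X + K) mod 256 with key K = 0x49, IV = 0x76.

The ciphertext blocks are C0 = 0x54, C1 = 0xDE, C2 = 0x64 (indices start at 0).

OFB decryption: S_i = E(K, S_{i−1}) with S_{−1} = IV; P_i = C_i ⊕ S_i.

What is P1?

P1 = 0xD6

P0: S = E(K, 0x76) = 0xBF; 0x54 ⊕ 0xBF = 0xEB.
P1: S = E(K, 0xBF) = 0x08; 0xDE ⊕ 0x08 = 0xD6.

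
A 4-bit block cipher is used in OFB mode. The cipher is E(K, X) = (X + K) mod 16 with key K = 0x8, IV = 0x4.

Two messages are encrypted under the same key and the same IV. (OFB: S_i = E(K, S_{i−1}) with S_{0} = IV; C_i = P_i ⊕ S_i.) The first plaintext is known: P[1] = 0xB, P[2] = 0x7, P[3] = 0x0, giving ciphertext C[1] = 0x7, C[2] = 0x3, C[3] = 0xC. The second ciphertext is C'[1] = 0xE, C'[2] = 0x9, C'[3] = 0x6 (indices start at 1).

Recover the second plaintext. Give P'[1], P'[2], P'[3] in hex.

P'[1] = 0x2, P'[2] = 0xD, P'[3] = 0xA

In OFB with a reused IV, both messages share the same keystream S_i, so C_i ⊕ C'_i = P_i ⊕ P'_i and thus P'_i = P_i ⊕ C_i ⊕ C'_i.
P'[1]: 0xB ⊕ 0x7 ⊕ 0xE = 0x2.
P'[2]: 0x7 ⊕ 0x3 ⊕ 0x9 = 0xD.
P'[3]: 0x0 ⊕ 0xC ⊕ 0x6 = 0xA.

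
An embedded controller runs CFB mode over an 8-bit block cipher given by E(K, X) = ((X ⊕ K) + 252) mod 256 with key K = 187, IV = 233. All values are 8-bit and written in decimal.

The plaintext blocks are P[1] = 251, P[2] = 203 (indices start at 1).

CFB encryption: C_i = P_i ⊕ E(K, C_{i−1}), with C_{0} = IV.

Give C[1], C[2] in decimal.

C[1] = 181, C[2] = 193

C[1]: E(K, 233) = 78; 251 ⊕ 78 = 181.
C[2]: E(K, 181) = 10; 203 ⊕ 10 = 193.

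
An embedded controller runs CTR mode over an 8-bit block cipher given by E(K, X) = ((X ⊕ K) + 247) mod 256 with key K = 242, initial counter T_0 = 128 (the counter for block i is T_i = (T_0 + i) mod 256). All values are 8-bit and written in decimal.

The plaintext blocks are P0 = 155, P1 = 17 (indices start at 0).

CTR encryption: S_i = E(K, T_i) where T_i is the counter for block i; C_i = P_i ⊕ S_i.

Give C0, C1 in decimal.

C0 = 242, C1 = 123

C0: T = 128, S = E(K, T) = 105; 155 ⊕ 105 = 242.
C1: T = 129, S = E(K, T) = 106; 17 ⊕ 106 = 123.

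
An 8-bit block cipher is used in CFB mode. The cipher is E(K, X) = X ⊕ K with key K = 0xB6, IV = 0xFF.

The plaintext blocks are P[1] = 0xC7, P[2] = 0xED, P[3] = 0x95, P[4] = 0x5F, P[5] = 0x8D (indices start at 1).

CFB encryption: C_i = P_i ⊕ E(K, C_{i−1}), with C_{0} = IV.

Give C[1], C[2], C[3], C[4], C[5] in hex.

C[1] = 0x8E, C[2] = 0xD5, C[3] = 0xF6, C[4] = 0x1F, C[5] = 0x24

C[1]: E(K, 0xFF) = 0x49; 0xC7 ⊕ 0x49 = 0x8E.
C[2]: E(K, 0x8E) = 0x38; 0xED ⊕ 0x38 = 0xD5.
C[3]: E(K, 0xD5) = 0x63; 0x95 ⊕ 0x63 = 0xF6.
C[4]: E(K, 0xF6) = 0x40; 0x5F ⊕ 0x40 = 0x1F.
C[5]: E(K, 0x1F) = 0xA9; 0x8D ⊕ 0xA9 = 0x24.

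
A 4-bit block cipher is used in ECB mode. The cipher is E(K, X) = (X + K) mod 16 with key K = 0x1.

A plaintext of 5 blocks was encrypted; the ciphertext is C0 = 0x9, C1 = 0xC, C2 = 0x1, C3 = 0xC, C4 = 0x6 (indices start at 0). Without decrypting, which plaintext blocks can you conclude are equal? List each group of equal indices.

P1 = P3

ECB encrypts each block independently with the same key, so equal ciphertext blocks imply equal plaintext blocks.
C1 = C3 = 0xC, so P1 = P3.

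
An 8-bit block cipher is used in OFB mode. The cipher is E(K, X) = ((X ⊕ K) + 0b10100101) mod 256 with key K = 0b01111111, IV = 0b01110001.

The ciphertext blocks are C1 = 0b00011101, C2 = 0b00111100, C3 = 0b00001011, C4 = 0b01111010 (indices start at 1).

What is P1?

P1 = 0b10101110

OFB decryption: S_i = E(K, S_{i−1}) with S_{0} = IV; P_i = C_i ⊕ S_i.
P1: S = E(K, 0b01110001) = 0b10110011; 0b00011101 ⊕ 0b10110011 = 0b10101110.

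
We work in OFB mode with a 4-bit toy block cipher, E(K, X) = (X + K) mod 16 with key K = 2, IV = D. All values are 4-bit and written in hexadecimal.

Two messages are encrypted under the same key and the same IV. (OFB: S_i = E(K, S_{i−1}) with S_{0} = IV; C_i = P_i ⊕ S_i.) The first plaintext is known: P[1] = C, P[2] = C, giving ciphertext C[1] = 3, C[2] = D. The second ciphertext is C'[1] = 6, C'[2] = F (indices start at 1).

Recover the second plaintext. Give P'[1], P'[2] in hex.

P'[1] = 9, P'[2] = E

In OFB with a reused IV, both messages share the same keystream S_i, so C_i ⊕ C'_i = P_i ⊕ P'_i and thus P'_i = P_i ⊕ C_i ⊕ C'_i.
P'[1]: C ⊕ 3 ⊕ 6 = 9.
P'[2]: C ⊕ D ⊕ F = E.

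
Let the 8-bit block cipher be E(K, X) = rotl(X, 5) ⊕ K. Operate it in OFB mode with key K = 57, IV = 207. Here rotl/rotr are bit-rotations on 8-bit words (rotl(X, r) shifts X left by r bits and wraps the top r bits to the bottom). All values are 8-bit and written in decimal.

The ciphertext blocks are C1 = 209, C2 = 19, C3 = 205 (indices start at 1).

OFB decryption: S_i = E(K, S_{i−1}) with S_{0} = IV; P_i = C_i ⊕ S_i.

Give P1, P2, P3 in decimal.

P1: S = E(K, 207) = 192; 209 ⊕ 192 = 17.
P2: S = E(K, 192) = 33; 19 ⊕ 33 = 50.
P3: S = E(K, 33) = 29; 205 ⊕ 29 = 208.

P1 = 17, P2 = 50, P3 = 208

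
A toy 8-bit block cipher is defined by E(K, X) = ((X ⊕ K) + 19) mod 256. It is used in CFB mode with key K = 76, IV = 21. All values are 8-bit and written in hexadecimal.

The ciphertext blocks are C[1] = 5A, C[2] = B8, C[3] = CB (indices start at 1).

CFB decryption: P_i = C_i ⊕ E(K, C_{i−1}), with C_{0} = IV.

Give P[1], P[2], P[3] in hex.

P[1]: E(K, 21) = 70; 5A ⊕ 70 = 2A.
P[2]: E(K, 5A) = 45; B8 ⊕ 45 = FD.
P[3]: E(K, B8) = E7; CB ⊕ E7 = 2C.

P[1] = 2A, P[2] = FD, P[3] = 2C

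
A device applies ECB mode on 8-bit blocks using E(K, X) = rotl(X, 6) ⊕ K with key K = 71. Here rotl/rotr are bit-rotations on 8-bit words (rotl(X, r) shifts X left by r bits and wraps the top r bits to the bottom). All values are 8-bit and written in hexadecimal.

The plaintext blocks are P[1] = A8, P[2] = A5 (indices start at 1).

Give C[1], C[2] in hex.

ECB encryption: C_i = E(K, P_i).
C[1]: E(K, A8) = 5B.
C[2]: E(K, A5) = 18.

C[1] = 5B, C[2] = 18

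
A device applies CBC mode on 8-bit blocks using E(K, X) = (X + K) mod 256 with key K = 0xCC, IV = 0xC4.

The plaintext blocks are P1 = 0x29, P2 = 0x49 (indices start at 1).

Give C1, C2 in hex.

CBC encryption: C_i = E(K, P_i ⊕ C_{i−1}), with C_{0} = IV.
C1: P1 ⊕ 0xC4 = 0xED; E(K, 0xED) = 0xB9.
C2: P2 ⊕ 0xB9 = 0xF0; E(K, 0xF0) = 0xBC.

C1 = 0xB9, C2 = 0xBC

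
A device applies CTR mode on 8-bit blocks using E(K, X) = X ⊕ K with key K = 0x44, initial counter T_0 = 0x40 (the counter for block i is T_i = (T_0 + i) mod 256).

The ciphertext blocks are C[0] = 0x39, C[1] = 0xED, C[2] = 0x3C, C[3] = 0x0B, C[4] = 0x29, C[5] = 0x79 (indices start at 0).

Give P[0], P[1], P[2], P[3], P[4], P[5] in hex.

P[0] = 0x3D, P[1] = 0xE8, P[2] = 0x3A, P[3] = 0x0C, P[4] = 0x29, P[5] = 0x78

CTR decryption: S_i = E(K, T_i) where T_i is the counter for block i; P_i = C_i ⊕ S_i.
P[0]: T = 0x40, S = E(K, T) = 0x04; 0x39 ⊕ 0x04 = 0x3D.
P[1]: T = 0x41, S = E(K, T) = 0x05; 0xED ⊕ 0x05 = 0xE8.
P[2]: T = 0x42, S = E(K, T) = 0x06; 0x3C ⊕ 0x06 = 0x3A.
P[3]: T = 0x43, S = E(K, T) = 0x07; 0x0B ⊕ 0x07 = 0x0C.
P[4]: T = 0x44, S = E(K, T) = 0x00; 0x29 ⊕ 0x00 = 0x29.
P[5]: T = 0x45, S = E(K, T) = 0x01; 0x79 ⊕ 0x01 = 0x78.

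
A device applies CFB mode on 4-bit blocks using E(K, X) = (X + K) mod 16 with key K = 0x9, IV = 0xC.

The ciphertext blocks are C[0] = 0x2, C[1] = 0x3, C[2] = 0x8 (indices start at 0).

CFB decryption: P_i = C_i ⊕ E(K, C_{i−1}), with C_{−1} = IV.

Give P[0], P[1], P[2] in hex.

P[0] = 0x7, P[1] = 0x8, P[2] = 0x4

P[0]: E(K, 0xC) = 0x5; 0x2 ⊕ 0x5 = 0x7.
P[1]: E(K, 0x2) = 0xB; 0x3 ⊕ 0xB = 0x8.
P[2]: E(K, 0x3) = 0xC; 0x8 ⊕ 0xC = 0x4.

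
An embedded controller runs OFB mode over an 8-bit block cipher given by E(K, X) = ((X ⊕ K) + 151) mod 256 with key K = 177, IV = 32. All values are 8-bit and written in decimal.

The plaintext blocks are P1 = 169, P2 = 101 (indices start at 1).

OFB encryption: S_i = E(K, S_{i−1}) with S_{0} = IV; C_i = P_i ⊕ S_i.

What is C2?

C2 = 85

C1: S = E(K, 32) = 40; 169 ⊕ 40 = 129.
C2: S = E(K, 40) = 48; 101 ⊕ 48 = 85.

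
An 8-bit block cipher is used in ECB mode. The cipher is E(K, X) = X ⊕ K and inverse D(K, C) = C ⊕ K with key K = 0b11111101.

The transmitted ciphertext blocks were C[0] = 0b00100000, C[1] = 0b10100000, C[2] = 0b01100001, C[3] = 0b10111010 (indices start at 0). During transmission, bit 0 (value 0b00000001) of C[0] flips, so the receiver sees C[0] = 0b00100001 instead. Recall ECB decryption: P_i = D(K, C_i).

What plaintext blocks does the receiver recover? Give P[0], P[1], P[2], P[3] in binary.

P[0] = 0b11011100, P[1] = 0b01011101, P[2] = 0b10011100, P[3] = 0b01000111

Only C[0] changed, to 0b00100001. In ECB, a change in C_i affects only P_i. Decrypting the received ciphertext:
P[0]: D(K, 0b00100001) = 0b11011100.
P[1]: D(K, 0b10100000) = 0b01011101.
P[2]: D(K, 0b01100001) = 0b10011100.
P[3]: D(K, 0b10111010) = 0b01000111.
Blocks that differ from the original plaintext: P[0].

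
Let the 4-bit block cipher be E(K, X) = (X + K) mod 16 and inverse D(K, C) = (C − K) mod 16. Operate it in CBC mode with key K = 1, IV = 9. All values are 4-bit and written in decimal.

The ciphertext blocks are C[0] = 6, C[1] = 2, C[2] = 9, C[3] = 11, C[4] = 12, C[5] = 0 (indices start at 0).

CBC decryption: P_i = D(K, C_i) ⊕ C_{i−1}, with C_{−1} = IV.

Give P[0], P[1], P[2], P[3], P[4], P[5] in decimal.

P[0]: D(K, 6) = 5; 5 ⊕ 9 = 12.
P[1]: D(K, 2) = 1; 1 ⊕ 6 = 7.
P[2]: D(K, 9) = 8; 8 ⊕ 2 = 10.
P[3]: D(K, 11) = 10; 10 ⊕ 9 = 3.
P[4]: D(K, 12) = 11; 11 ⊕ 11 = 0.
P[5]: D(K, 0) = 15; 15 ⊕ 12 = 3.

P[0] = 12, P[1] = 7, P[2] = 10, P[3] = 3, P[4] = 0, P[5] = 3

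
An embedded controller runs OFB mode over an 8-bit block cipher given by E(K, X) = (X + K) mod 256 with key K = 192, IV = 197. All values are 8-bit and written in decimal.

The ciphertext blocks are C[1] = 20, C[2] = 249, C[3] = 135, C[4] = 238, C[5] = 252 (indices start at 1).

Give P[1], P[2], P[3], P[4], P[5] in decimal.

OFB decryption: S_i = E(K, S_{i−1}) with S_{0} = IV; P_i = C_i ⊕ S_i.
P[1]: S = E(K, 197) = 133; 20 ⊕ 133 = 145.
P[2]: S = E(K, 133) = 69; 249 ⊕ 69 = 188.
P[3]: S = E(K, 69) = 5; 135 ⊕ 5 = 130.
P[4]: S = E(K, 5) = 197; 238 ⊕ 197 = 43.
P[5]: S = E(K, 197) = 133; 252 ⊕ 133 = 121.

P[1] = 145, P[2] = 188, P[3] = 130, P[4] = 43, P[5] = 121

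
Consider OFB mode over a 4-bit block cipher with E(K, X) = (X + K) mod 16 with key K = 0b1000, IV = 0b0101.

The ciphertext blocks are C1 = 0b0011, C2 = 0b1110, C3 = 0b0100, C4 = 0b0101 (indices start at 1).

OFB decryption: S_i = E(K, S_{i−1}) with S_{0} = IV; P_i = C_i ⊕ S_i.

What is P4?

P1: S = E(K, 0b0101) = 0b1101; 0b0011 ⊕ 0b1101 = 0b1110.
P2: S = E(K, 0b1101) = 0b0101; 0b1110 ⊕ 0b0101 = 0b1011.
P3: S = E(K, 0b0101) = 0b1101; 0b0100 ⊕ 0b1101 = 0b1001.
P4: S = E(K, 0b1101) = 0b0101; 0b0101 ⊕ 0b0101 = 0b0000.

P4 = 0b0000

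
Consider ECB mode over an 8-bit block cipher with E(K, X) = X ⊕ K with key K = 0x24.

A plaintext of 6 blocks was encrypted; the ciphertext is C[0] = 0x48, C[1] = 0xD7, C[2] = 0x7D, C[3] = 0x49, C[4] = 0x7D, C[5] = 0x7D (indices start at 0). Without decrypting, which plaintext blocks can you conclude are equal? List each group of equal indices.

ECB encrypts each block independently with the same key, so equal ciphertext blocks imply equal plaintext blocks.
C[2] = C[4] = C[5] = 0x7D, so P[2] = P[4] = P[5].

P[2] = P[4] = P[5]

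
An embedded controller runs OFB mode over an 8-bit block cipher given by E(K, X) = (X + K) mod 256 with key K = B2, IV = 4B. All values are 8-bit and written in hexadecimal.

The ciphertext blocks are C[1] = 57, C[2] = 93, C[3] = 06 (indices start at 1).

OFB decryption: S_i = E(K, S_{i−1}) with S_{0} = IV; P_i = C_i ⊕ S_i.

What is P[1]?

P[1]: S = E(K, 4B) = FD; 57 ⊕ FD = AA.

P[1] = AA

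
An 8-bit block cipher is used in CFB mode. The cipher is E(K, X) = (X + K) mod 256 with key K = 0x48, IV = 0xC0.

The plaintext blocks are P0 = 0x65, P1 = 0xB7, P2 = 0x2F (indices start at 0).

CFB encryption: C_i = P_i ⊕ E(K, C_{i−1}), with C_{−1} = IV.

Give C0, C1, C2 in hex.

C0: E(K, 0xC0) = 0x08; 0x65 ⊕ 0x08 = 0x6D.
C1: E(K, 0x6D) = 0xB5; 0xB7 ⊕ 0xB5 = 0x02.
C2: E(K, 0x02) = 0x4A; 0x2F ⊕ 0x4A = 0x65.

C0 = 0x6D, C1 = 0x02, C2 = 0x65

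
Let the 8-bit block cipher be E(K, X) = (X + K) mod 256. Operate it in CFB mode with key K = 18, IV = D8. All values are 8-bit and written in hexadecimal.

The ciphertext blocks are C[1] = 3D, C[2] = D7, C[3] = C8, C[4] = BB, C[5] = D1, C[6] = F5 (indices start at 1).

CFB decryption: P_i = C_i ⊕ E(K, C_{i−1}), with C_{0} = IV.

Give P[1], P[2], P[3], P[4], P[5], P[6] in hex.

P[1] = CD, P[2] = 82, P[3] = 27, P[4] = 5B, P[5] = 02, P[6] = 1C

P[1]: E(K, D8) = F0; 3D ⊕ F0 = CD.
P[2]: E(K, 3D) = 55; D7 ⊕ 55 = 82.
P[3]: E(K, D7) = EF; C8 ⊕ EF = 27.
P[4]: E(K, C8) = E0; BB ⊕ E0 = 5B.
P[5]: E(K, BB) = D3; D1 ⊕ D3 = 02.
P[6]: E(K, D1) = E9; F5 ⊕ E9 = 1C.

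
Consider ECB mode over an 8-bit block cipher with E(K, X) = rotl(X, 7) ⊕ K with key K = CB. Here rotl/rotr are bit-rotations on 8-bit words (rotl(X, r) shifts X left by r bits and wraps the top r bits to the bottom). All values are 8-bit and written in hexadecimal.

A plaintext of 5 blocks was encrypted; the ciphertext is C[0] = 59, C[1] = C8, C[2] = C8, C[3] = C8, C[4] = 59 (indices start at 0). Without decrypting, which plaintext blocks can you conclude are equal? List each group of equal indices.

ECB encrypts each block independently with the same key, so equal ciphertext blocks imply equal plaintext blocks.
C[0] = C[4] = 59, so P[0] = P[4].
C[1] = C[2] = C[3] = C8, so P[1] = P[2] = P[3].

P[0] = P[4]; P[1] = P[2] = P[3]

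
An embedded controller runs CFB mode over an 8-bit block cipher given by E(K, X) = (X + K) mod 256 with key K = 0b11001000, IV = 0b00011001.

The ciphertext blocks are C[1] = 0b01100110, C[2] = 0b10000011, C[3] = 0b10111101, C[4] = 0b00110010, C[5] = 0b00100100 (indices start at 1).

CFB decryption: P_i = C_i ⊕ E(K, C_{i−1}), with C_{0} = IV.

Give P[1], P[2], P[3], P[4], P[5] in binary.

P[1]: E(K, 0b00011001) = 0b11100001; 0b01100110 ⊕ 0b11100001 = 0b10000111.
P[2]: E(K, 0b01100110) = 0b00101110; 0b10000011 ⊕ 0b00101110 = 0b10101101.
P[3]: E(K, 0b10000011) = 0b01001011; 0b10111101 ⊕ 0b01001011 = 0b11110110.
P[4]: E(K, 0b10111101) = 0b10000101; 0b00110010 ⊕ 0b10000101 = 0b10110111.
P[5]: E(K, 0b00110010) = 0b11111010; 0b00100100 ⊕ 0b11111010 = 0b11011110.

P[1] = 0b10000111, P[2] = 0b10101101, P[3] = 0b11110110, P[4] = 0b10110111, P[5] = 0b11011110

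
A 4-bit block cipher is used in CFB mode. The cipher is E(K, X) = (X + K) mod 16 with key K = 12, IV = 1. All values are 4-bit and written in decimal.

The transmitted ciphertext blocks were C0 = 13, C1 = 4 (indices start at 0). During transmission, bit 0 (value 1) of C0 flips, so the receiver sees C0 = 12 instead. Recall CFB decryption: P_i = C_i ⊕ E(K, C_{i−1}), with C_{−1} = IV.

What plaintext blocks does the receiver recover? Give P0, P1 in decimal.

Only C0 changed, to 12. In CFB, a change in C_i flips the same bit in P_i and garbles P_{i+1}. Decrypting the received ciphertext:
P0: E(K, 1) = 13; 12 ⊕ 13 = 1.
P1: E(K, 12) = 8; 4 ⊕ 8 = 12.
Blocks that differ from the original plaintext: P0, P1.

P0 = 1, P1 = 12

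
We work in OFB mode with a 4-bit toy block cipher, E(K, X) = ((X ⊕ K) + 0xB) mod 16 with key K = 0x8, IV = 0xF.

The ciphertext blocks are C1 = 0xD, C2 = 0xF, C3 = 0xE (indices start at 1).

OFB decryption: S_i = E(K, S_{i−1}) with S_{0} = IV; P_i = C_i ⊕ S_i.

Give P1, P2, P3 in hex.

P1: S = E(K, 0xF) = 0x2; 0xD ⊕ 0x2 = 0xF.
P2: S = E(K, 0x2) = 0x5; 0xF ⊕ 0x5 = 0xA.
P3: S = E(K, 0x5) = 0x8; 0xE ⊕ 0x8 = 0x6.

P1 = 0xF, P2 = 0xA, P3 = 0x6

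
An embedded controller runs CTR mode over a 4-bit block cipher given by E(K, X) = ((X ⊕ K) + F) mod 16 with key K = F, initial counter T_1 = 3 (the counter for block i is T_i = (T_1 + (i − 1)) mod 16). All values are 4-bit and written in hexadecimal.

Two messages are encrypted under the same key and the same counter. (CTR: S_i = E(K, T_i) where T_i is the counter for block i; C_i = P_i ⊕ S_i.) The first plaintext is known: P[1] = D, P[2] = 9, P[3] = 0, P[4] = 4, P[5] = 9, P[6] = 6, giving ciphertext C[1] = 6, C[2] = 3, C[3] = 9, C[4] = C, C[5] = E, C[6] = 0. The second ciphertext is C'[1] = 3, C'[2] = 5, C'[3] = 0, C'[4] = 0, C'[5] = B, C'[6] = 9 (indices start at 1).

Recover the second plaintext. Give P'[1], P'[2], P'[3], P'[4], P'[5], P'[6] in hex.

P'[1] = 8, P'[2] = F, P'[3] = 9, P'[4] = 8, P'[5] = C, P'[6] = F

In CTR with a reused counter, both messages share the same keystream S_i, so C_i ⊕ C'_i = P_i ⊕ P'_i and thus P'_i = P_i ⊕ C_i ⊕ C'_i.
P'[1]: D ⊕ 6 ⊕ 3 = 8.
P'[2]: 9 ⊕ 3 ⊕ 5 = F.
P'[3]: 0 ⊕ 9 ⊕ 0 = 9.
P'[4]: 4 ⊕ C ⊕ 0 = 8.
P'[5]: 9 ⊕ E ⊕ B = C.
P'[6]: 6 ⊕ 0 ⊕ 9 = F.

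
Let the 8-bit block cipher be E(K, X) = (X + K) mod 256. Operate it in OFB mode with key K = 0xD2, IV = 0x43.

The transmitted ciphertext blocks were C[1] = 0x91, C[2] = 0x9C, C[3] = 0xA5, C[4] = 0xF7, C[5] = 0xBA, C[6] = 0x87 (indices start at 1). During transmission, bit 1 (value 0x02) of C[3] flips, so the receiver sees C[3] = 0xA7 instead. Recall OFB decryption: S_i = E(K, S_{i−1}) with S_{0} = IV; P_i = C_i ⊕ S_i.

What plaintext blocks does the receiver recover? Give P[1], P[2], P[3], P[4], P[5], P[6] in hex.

P[1] = 0x84, P[2] = 0x7B, P[3] = 0x1E, P[4] = 0x7C, P[5] = 0xE7, P[6] = 0xA8

Only C[3] changed, to 0xA7. In OFB, a change in C_i flips the same bit in P_i only; the keystream is unaffected. Decrypting the received ciphertext:
P[1]: S = E(K, 0x43) = 0x15; 0x91 ⊕ 0x15 = 0x84.
P[2]: S = E(K, 0x15) = 0xE7; 0x9C ⊕ 0xE7 = 0x7B.
P[3]: S = E(K, 0xE7) = 0xB9; 0xA7 ⊕ 0xB9 = 0x1E.
P[4]: S = E(K, 0xB9) = 0x8B; 0xF7 ⊕ 0x8B = 0x7C.
P[5]: S = E(K, 0x8B) = 0x5D; 0xBA ⊕ 0x5D = 0xE7.
P[6]: S = E(K, 0x5D) = 0x2F; 0x87 ⊕ 0x2F = 0xA8.
Blocks that differ from the original plaintext: P[3].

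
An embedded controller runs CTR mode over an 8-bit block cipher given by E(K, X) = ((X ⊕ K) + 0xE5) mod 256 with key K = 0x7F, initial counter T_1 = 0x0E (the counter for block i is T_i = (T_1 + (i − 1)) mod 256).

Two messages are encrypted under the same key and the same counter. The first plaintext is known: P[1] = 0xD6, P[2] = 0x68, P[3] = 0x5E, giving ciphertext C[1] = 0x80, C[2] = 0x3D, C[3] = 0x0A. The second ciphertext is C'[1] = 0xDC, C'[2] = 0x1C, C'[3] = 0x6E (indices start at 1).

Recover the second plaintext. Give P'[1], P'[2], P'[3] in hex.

In CTR with a reused counter, both messages share the same keystream S_i, so C_i ⊕ C'_i = P_i ⊕ P'_i and thus P'_i = P_i ⊕ C_i ⊕ C'_i.
P'[1]: 0xD6 ⊕ 0x80 ⊕ 0xDC = 0x8A.
P'[2]: 0x68 ⊕ 0x3D ⊕ 0x1C = 0x49.
P'[3]: 0x5E ⊕ 0x0A ⊕ 0x6E = 0x3A.

P'[1] = 0x8A, P'[2] = 0x49, P'[3] = 0x3A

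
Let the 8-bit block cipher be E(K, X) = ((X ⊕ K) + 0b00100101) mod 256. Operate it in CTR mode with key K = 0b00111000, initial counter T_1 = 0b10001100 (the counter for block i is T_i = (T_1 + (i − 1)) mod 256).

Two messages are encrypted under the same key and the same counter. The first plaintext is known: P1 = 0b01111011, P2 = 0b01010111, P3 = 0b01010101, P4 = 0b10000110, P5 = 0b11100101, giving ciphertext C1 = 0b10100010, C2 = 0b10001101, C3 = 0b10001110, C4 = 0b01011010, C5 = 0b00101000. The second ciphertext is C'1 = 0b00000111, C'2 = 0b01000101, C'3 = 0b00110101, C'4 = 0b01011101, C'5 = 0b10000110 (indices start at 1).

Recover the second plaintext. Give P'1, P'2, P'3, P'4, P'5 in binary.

In CTR with a reused counter, both messages share the same keystream S_i, so C_i ⊕ C'_i = P_i ⊕ P'_i and thus P'_i = P_i ⊕ C_i ⊕ C'_i.
P'1: 0b01111011 ⊕ 0b10100010 ⊕ 0b00000111 = 0b11011110.
P'2: 0b01010111 ⊕ 0b10001101 ⊕ 0b01000101 = 0b10011111.
P'3: 0b01010101 ⊕ 0b10001110 ⊕ 0b00110101 = 0b11101110.
P'4: 0b10000110 ⊕ 0b01011010 ⊕ 0b01011101 = 0b10000001.
P'5: 0b11100101 ⊕ 0b00101000 ⊕ 0b10000110 = 0b01001011.

P'1 = 0b11011110, P'2 = 0b10011111, P'3 = 0b11101110, P'4 = 0b10000001, P'5 = 0b01001011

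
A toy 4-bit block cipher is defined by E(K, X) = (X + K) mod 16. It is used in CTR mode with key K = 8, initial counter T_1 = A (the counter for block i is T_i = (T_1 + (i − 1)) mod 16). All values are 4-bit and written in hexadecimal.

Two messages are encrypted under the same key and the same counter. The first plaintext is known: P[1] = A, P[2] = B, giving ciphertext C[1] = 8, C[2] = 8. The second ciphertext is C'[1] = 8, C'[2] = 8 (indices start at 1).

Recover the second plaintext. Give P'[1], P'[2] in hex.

P'[1] = A, P'[2] = B

In CTR with a reused counter, both messages share the same keystream S_i, so C_i ⊕ C'_i = P_i ⊕ P'_i and thus P'_i = P_i ⊕ C_i ⊕ C'_i.
P'[1]: A ⊕ 8 ⊕ 8 = A.
P'[2]: B ⊕ 8 ⊕ 8 = B.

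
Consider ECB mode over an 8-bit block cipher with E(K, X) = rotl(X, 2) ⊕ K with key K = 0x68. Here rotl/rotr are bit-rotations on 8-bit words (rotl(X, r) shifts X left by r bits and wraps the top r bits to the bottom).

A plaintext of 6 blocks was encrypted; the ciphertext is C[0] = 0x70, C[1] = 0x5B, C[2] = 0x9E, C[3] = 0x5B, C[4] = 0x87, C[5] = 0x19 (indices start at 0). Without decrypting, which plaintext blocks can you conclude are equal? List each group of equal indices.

ECB encrypts each block independently with the same key, so equal ciphertext blocks imply equal plaintext blocks.
C[1] = C[3] = 0x5B, so P[1] = P[3].

P[1] = P[3]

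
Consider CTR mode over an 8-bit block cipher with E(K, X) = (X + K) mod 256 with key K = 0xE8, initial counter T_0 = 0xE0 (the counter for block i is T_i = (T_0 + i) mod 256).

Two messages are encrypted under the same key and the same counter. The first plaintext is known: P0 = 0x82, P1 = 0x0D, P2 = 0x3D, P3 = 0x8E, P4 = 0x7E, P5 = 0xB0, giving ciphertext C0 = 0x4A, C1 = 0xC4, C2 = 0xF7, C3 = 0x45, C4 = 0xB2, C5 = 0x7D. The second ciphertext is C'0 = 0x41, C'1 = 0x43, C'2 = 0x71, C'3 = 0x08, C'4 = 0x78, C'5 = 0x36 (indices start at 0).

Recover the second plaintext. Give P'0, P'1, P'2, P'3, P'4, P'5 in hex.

P'0 = 0x89, P'1 = 0x8A, P'2 = 0xBB, P'3 = 0xC3, P'4 = 0xB4, P'5 = 0xFB

In CTR with a reused counter, both messages share the same keystream S_i, so C_i ⊕ C'_i = P_i ⊕ P'_i and thus P'_i = P_i ⊕ C_i ⊕ C'_i.
P'0: 0x82 ⊕ 0x4A ⊕ 0x41 = 0x89.
P'1: 0x0D ⊕ 0xC4 ⊕ 0x43 = 0x8A.
P'2: 0x3D ⊕ 0xF7 ⊕ 0x71 = 0xBB.
P'3: 0x8E ⊕ 0x45 ⊕ 0x08 = 0xC3.
P'4: 0x7E ⊕ 0xB2 ⊕ 0x78 = 0xB4.
P'5: 0xB0 ⊕ 0x7D ⊕ 0x36 = 0xFB.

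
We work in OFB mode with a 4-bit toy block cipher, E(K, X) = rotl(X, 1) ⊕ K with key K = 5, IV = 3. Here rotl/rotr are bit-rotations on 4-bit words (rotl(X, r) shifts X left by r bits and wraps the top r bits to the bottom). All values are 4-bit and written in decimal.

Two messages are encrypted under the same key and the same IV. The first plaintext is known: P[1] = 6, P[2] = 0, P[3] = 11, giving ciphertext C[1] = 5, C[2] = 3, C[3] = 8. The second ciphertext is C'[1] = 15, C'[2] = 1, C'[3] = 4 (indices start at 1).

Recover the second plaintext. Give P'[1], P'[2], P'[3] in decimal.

P'[1] = 12, P'[2] = 2, P'[3] = 7

In OFB with a reused IV, both messages share the same keystream S_i, so C_i ⊕ C'_i = P_i ⊕ P'_i and thus P'_i = P_i ⊕ C_i ⊕ C'_i.
P'[1]: 6 ⊕ 5 ⊕ 15 = 12.
P'[2]: 0 ⊕ 3 ⊕ 1 = 2.
P'[3]: 11 ⊕ 8 ⊕ 4 = 7.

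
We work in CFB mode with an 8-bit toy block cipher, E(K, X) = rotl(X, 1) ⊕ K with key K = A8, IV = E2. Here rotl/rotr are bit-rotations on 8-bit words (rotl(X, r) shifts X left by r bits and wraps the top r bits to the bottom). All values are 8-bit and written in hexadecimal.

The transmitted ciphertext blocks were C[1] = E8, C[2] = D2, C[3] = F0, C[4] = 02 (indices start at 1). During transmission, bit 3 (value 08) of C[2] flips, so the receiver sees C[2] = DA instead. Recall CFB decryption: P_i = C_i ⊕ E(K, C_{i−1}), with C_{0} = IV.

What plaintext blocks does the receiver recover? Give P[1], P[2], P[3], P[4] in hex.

Only C[2] changed, to DA. In CFB, a change in C_i flips the same bit in P_i and garbles P_{i+1}. Decrypting the received ciphertext:
P[1]: E(K, E2) = 6D; E8 ⊕ 6D = 85.
P[2]: E(K, E8) = 79; DA ⊕ 79 = A3.
P[3]: E(K, DA) = 1D; F0 ⊕ 1D = ED.
P[4]: E(K, F0) = 49; 02 ⊕ 49 = 4B.
Blocks that differ from the original plaintext: P[2], P[3].

P[1] = 85, P[2] = A3, P[3] = ED, P[4] = 4B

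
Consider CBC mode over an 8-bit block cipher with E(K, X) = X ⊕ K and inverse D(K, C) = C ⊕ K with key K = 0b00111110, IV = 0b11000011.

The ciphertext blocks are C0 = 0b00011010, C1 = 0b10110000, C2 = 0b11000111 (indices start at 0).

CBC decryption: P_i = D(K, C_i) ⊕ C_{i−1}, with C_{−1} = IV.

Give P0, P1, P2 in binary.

P0: D(K, 0b00011010) = 0b00100100; 0b00100100 ⊕ 0b11000011 = 0b11100111.
P1: D(K, 0b10110000) = 0b10001110; 0b10001110 ⊕ 0b00011010 = 0b10010100.
P2: D(K, 0b11000111) = 0b11111001; 0b11111001 ⊕ 0b10110000 = 0b01001001.

P0 = 0b11100111, P1 = 0b10010100, P2 = 0b01001001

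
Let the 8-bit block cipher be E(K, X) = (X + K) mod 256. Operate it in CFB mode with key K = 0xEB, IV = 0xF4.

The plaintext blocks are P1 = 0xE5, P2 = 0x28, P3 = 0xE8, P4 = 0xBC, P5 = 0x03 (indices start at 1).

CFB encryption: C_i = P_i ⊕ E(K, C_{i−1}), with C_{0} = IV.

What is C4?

C1: E(K, 0xF4) = 0xDF; 0xE5 ⊕ 0xDF = 0x3A.
C2: E(K, 0x3A) = 0x25; 0x28 ⊕ 0x25 = 0x0D.
C3: E(K, 0x0D) = 0xF8; 0xE8 ⊕ 0xF8 = 0x10.
C4: E(K, 0x10) = 0xFB; 0xBC ⊕ 0xFB = 0x47.

C4 = 0x47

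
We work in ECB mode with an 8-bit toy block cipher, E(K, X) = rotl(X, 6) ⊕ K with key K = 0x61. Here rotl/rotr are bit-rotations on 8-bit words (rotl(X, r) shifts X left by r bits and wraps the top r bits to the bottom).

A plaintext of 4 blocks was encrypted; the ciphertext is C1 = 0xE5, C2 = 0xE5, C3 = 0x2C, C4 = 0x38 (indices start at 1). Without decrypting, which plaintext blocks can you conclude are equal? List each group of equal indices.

P1 = P2

ECB encrypts each block independently with the same key, so equal ciphertext blocks imply equal plaintext blocks.
C1 = C2 = 0xE5, so P1 = P2.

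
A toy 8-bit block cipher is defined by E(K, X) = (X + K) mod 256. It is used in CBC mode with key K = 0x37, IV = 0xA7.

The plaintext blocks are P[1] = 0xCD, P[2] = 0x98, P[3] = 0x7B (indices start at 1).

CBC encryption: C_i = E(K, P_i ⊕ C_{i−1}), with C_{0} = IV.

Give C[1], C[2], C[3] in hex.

C[1] = 0xA1, C[2] = 0x70, C[3] = 0x42

C[1]: P[1] ⊕ 0xA7 = 0x6A; E(K, 0x6A) = 0xA1.
C[2]: P[2] ⊕ 0xA1 = 0x39; E(K, 0x39) = 0x70.
C[3]: P[3] ⊕ 0x70 = 0x0B; E(K, 0x0B) = 0x42.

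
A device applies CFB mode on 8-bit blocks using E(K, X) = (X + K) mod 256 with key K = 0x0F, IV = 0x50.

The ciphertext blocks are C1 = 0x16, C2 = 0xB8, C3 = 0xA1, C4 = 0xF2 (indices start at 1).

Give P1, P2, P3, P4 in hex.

P1 = 0x49, P2 = 0x9D, P3 = 0x66, P4 = 0x42

CFB decryption: P_i = C_i ⊕ E(K, C_{i−1}), with C_{0} = IV.
P1: E(K, 0x50) = 0x5F; 0x16 ⊕ 0x5F = 0x49.
P2: E(K, 0x16) = 0x25; 0xB8 ⊕ 0x25 = 0x9D.
P3: E(K, 0xB8) = 0xC7; 0xA1 ⊕ 0xC7 = 0x66.
P4: E(K, 0xA1) = 0xB0; 0xF2 ⊕ 0xB0 = 0x42.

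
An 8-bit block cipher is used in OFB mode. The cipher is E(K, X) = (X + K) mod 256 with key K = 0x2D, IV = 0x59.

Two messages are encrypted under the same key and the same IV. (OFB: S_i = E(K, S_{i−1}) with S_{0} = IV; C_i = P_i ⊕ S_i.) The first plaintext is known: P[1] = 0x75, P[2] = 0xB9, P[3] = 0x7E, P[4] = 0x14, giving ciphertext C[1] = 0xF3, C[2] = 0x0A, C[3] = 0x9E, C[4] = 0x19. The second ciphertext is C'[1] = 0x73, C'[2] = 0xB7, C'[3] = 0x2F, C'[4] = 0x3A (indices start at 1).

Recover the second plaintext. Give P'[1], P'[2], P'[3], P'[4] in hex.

P'[1] = 0xF5, P'[2] = 0x04, P'[3] = 0xCF, P'[4] = 0x37

In OFB with a reused IV, both messages share the same keystream S_i, so C_i ⊕ C'_i = P_i ⊕ P'_i and thus P'_i = P_i ⊕ C_i ⊕ C'_i.
P'[1]: 0x75 ⊕ 0xF3 ⊕ 0x73 = 0xF5.
P'[2]: 0xB9 ⊕ 0x0A ⊕ 0xB7 = 0x04.
P'[3]: 0x7E ⊕ 0x9E ⊕ 0x2F = 0xCF.
P'[4]: 0x14 ⊕ 0x19 ⊕ 0x3A = 0x37.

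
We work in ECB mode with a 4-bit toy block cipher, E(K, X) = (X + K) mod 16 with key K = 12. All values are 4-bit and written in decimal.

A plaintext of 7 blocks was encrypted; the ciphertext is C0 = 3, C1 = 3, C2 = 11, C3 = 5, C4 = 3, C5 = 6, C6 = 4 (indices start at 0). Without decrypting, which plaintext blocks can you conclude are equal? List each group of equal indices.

ECB encrypts each block independently with the same key, so equal ciphertext blocks imply equal plaintext blocks.
C0 = C1 = C4 = 3, so P0 = P1 = P4.

P0 = P1 = P4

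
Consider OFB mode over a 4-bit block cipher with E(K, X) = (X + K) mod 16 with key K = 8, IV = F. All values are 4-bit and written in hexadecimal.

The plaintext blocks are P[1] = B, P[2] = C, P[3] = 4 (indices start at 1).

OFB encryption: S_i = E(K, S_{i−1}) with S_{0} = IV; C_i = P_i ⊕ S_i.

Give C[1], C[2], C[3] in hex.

C[1]: S = E(K, F) = 7; B ⊕ 7 = C.
C[2]: S = E(K, 7) = F; C ⊕ F = 3.
C[3]: S = E(K, F) = 7; 4 ⊕ 7 = 3.

C[1] = C, C[2] = 3, C[3] = 3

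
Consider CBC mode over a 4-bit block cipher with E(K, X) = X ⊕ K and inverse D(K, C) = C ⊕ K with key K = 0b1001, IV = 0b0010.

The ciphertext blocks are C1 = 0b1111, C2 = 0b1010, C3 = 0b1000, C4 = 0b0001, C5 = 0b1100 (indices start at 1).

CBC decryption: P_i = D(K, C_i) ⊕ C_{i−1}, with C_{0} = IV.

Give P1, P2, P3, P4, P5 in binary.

P1: D(K, 0b1111) = 0b0110; 0b0110 ⊕ 0b0010 = 0b0100.
P2: D(K, 0b1010) = 0b0011; 0b0011 ⊕ 0b1111 = 0b1100.
P3: D(K, 0b1000) = 0b0001; 0b0001 ⊕ 0b1010 = 0b1011.
P4: D(K, 0b0001) = 0b1000; 0b1000 ⊕ 0b1000 = 0b0000.
P5: D(K, 0b1100) = 0b0101; 0b0101 ⊕ 0b0001 = 0b0100.

P1 = 0b0100, P2 = 0b1100, P3 = 0b1011, P4 = 0b0000, P5 = 0b0100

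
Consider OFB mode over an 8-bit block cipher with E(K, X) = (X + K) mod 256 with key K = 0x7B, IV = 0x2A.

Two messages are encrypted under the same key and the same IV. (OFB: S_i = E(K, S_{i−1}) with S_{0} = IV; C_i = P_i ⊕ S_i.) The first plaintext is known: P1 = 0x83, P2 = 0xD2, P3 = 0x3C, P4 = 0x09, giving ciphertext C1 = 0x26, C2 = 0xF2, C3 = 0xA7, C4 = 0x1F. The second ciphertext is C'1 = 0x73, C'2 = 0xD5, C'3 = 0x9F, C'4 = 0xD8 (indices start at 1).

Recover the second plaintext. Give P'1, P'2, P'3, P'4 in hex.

P'1 = 0xD6, P'2 = 0xF5, P'3 = 0x04, P'4 = 0xCE

In OFB with a reused IV, both messages share the same keystream S_i, so C_i ⊕ C'_i = P_i ⊕ P'_i and thus P'_i = P_i ⊕ C_i ⊕ C'_i.
P'1: 0x83 ⊕ 0x26 ⊕ 0x73 = 0xD6.
P'2: 0xD2 ⊕ 0xF2 ⊕ 0xD5 = 0xF5.
P'3: 0x3C ⊕ 0xA7 ⊕ 0x9F = 0x04.
P'4: 0x09 ⊕ 0x1F ⊕ 0xD8 = 0xCE.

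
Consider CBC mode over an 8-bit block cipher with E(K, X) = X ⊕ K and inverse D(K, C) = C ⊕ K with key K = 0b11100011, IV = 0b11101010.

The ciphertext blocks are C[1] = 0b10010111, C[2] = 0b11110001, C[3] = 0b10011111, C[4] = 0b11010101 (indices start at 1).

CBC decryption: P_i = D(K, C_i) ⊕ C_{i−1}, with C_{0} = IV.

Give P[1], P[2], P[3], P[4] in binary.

P[1] = 0b10011110, P[2] = 0b10000101, P[3] = 0b10001101, P[4] = 0b10101001

P[1]: D(K, 0b10010111) = 0b01110100; 0b01110100 ⊕ 0b11101010 = 0b10011110.
P[2]: D(K, 0b11110001) = 0b00010010; 0b00010010 ⊕ 0b10010111 = 0b10000101.
P[3]: D(K, 0b10011111) = 0b01111100; 0b01111100 ⊕ 0b11110001 = 0b10001101.
P[4]: D(K, 0b11010101) = 0b00110110; 0b00110110 ⊕ 0b10011111 = 0b10101001.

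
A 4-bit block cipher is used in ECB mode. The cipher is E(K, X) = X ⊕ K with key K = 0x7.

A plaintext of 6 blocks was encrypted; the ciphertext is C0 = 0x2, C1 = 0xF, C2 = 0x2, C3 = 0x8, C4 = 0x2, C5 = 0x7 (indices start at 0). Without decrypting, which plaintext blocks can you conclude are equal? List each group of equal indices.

ECB encrypts each block independently with the same key, so equal ciphertext blocks imply equal plaintext blocks.
C0 = C2 = C4 = 0x2, so P0 = P2 = P4.

P0 = P2 = P4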